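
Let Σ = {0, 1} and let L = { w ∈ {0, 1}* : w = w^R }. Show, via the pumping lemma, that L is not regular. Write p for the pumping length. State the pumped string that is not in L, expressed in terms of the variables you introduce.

0^{p+k} 1 0^p

Assume L is regular. Let p be the pumping length given by the pumping lemma.
Take w = 0^p 1 0^p, a palindrome of length 2p+1 ≥ p.
The pumping lemma gives a decomposition w = xyz where |xy| ≤ p and |y| ≥ 1.
Because |xy| ≤ p and w begins with p copies of 0, we have y = 0^k with 1 ≤ k ≤ p.
Pump with i = 2: xy^2z = 0^{p+k} 1 0^p. Its reverse is 0^p 1 0^{p+k}, which differs from xy^2z since k ≥ 1. So xy^2z is not a palindrome and xy^2z ∉ L.
This contradicts the pumping lemma, so L is not regular.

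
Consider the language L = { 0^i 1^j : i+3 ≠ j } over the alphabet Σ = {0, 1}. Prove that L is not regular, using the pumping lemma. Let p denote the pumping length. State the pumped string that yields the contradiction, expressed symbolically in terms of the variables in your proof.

Assume L is regular. Let p be the pumping length given by the pumping lemma.
Choose w = 0^p 1^{p+p!+3}. Since p ≠ (p+p!+3)-3 = p+p!, w ∈ L; and |w| ≥ p.
Write w = xyz as guaranteed by the lemma, with |xy| ≤ p and |y| > 0.
Because |xy| ≤ p and w begins with p copies of 0, we have y = 0^k with 1 ≤ k ≤ p.
Since 1 ≤ k ≤ p, k divides p!; set t = 1 + p!/k. Then xy^t z has p + (p!/k)·k = p + p! copies of 0. Now the 0-count is p+p! and (1-count)-3 = (p+p!+3)-3 = p+p!, so i+3 ≠ j fails. So xy^t z = 0^{p+p!} 1^{p+p!+3} ∉ L.
This contradicts the pumping lemma, so L is not regular.

0^{p+p!} 1^{p+p!+3}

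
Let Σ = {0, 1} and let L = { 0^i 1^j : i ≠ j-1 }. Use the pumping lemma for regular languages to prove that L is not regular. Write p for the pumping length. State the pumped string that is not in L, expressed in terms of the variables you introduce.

0^{p+p!} 1^{p+p!+1}

Assume L is regular; let p be its pumping constant.
Choose w = 0^p 1^{p+p!+1}. Since p ≠ (p+p!+1)-1 = p+p!, w ∈ L; and |w| ≥ p.
By the pumping lemma, w = xyz with |xy| ≤ p and y is nonempty.
Because |xy| ≤ p and w begins with p copies of 0, we have y = 0^k with 1 ≤ k ≤ p.
Since 1 ≤ k ≤ p, k divides p!; set t = 1 + p!/k. Then xy^t z has p + (p!/k)·k = p + p! copies of 0. Now the 0-count is p+p! and (1-count)-1 = (p+p!+1)-1 = p+p!, so i ≠ j-1 fails. So xy^t z = 0^{p+p!} 1^{p+p!+1} ∉ L.
This is a contradiction; hence L is not regular.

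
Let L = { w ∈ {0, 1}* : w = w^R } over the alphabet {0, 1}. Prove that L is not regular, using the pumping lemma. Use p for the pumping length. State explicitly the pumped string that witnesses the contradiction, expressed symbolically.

0^{p+k} 1 0^p

Assume L is regular; let p be its pumping constant.
Take w = 0^p 1 0^p, a palindrome of length 2p+1 ≥ p.
The pumping lemma gives a decomposition w = xyz where |xy| ≤ p and |y| > 0.
Since the first p symbols of w are all 0's and |xy| ≤ p, y lies entirely in the leading 0-block: y = 0^k for some k with 1 ≤ k ≤ p.
Pump with i = 2: xy^2z = 0^{p+k} 1 0^p. Its reverse is 0^p 1 0^{p+k}, which differs from xy^2z since k ≥ 1. So xy^2z is not a palindrome and xy^2z ∉ L.
Contradiction. Therefore L is not regular.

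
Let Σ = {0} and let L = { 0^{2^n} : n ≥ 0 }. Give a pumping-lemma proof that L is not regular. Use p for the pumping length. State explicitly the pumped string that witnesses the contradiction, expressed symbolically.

0^{2^p+k}

Suppose for contradiction that L is regular, and let p be the pumping length.
Take w = 0^{2^p} ∈ L with |w| = 2^p ≥ p.
The pumping lemma gives a decomposition w = xyz where |xy| ≤ p and |y| > 0.
Then y = 0^k for some k with 1 ≤ k ≤ p.
Pump with i = 2: xy^2z = 0^{2^p+k}. Since 1 ≤ k ≤ p < 2^p, we have 2^p < 2^p+k < 2^{p+1}, so 2^p+k is not a power of 2. So xy^2z ∉ L.
Contradiction. Therefore L is not regular.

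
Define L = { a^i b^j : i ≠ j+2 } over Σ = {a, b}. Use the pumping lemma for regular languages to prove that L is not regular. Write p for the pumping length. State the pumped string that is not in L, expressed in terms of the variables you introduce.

a^{p+p!} b^{p+p!-2}

Toward a contradiction, assume L is regular with pumping length p.
Choose w = a^p b^{p+p!-2}. Since p ≠ (p+p!-2)+2 = p+p!, w ∈ L; and |w| ≥ p.
Write w = xyz as guaranteed by the lemma, with |xy| ≤ p and y is nonempty.
Because |xy| ≤ p and w begins with p copies of a, we have y = a^k with 1 ≤ k ≤ p.
Since 1 ≤ k ≤ p, k divides p!; set t = 1 + p!/k. Then xy^t z has p + (p!/k)·k = p + p! copies of a. Now the a-count is p+p! and (b-count)+2 = (p+p!-2)+2 = p+p!, so i ≠ j+2 fails. So xy^t z = a^{p+p!} b^{p+p!-2} ∉ L.
This contradicts the pumping lemma, so L is not regular.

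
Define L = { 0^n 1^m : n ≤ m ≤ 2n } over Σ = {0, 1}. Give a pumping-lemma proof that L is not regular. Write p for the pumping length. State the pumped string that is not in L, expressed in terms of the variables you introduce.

Suppose for contradiction that L is regular, and let p be the pumping length.
Take w = 0^p 1^p ∈ L (since p ≤ p ≤ 2p), with |w| = 2p ≥ p.
Write w = xyz as guaranteed by the lemma, with |xy| ≤ p and |y| ≥ 1.
Since the first p symbols of w are all 0's and |xy| ≤ p, y lies entirely in the leading 0-block: y = 0^k for some k with 1 ≤ k ≤ p.
Pump with i = 2: xy^2z = 0^{p+k} 1^p. Now n = p+k > p = m, so the condition n ≤ m fails. Thus xy^2z ∉ L.
This contradicts the pumping lemma, so L is not regular.

0^{p+k} 1^p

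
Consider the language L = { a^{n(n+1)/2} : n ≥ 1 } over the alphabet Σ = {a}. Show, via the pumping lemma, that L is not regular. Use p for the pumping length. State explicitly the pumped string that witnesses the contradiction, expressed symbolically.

a^{p(p+1)/2+k}

Toward a contradiction, assume L is regular with pumping length p.
Take w = a^{p(p+1)/2} ∈ L with |w| = p(p+1)/2 ≥ p.
By the pumping lemma, w = xyz with |xy| ≤ p and |y| > 0.
Then y = a^k for some k with 1 ≤ k ≤ p.
Pump with i = 2: xy^2z = a^{p(p+1)/2+k}. Since 1 ≤ k ≤ p, p(p+1)/2 < p(p+1)/2+k ≤ p(p+1)/2+p < (p+1)(p+2)/2, so p(p+1)/2+k is strictly between consecutive triangular numbers. So xy^2z ∉ L.
This contradicts the pumping lemma, so L is not regular.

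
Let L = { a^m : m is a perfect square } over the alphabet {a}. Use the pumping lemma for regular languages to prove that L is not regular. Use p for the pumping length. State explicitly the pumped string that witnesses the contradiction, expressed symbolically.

a^{p²+k}

Suppose for contradiction that L is regular, and let p be the pumping length.
Take w = a^{p²} ∈ L with |w| = p² ≥ p.
By the pumping lemma, w = xyz with |xy| ≤ p and |y| ≥ 1.
Then y = a^k for some k with 1 ≤ k ≤ p.
Pump with i = 2: xy^2z = a^{p²+k}. Since 1 ≤ k ≤ p, p² < p²+k ≤ p²+p < (p+1)², so p²+k lies strictly between consecutive squares and is not a perfect square. So xy^2z ∉ L.
Contradiction. Therefore L is not regular.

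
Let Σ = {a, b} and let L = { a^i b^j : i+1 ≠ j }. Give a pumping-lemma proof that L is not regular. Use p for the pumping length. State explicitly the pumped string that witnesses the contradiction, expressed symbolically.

Suppose for contradiction that L is regular, and let p be the pumping length.
Choose w = a^p b^{p+p!+1}. Since p ≠ (p+p!+1)-1 = p+p!, w ∈ L; and |w| ≥ p.
The pumping lemma gives a decomposition w = xyz where |xy| ≤ p and y is nonempty.
Since the first p symbols of w are all a's and |xy| ≤ p, y lies entirely in the leading a-block: y = a^k for some k with 1 ≤ k ≤ p.
Since 1 ≤ k ≤ p, k divides p!; set t = 1 + p!/k. Then xy^t z has p + (p!/k)·k = p + p! copies of a. Now the a-count is p+p! and (b-count)-1 = (p+p!+1)-1 = p+p!, so i+1 ≠ j fails. So xy^t z = a^{p+p!} b^{p+p!+1} ∉ L.
This contradicts the pumping lemma, so L is not regular.

a^{p+p!} b^{p+p!+1}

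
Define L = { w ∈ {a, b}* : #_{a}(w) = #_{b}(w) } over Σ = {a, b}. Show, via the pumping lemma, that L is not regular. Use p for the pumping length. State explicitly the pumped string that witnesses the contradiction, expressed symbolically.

a^{p+k} b^p

Assume L is regular. Let p be the pumping length given by the pumping lemma.
Choose w = a^p b^p ∈ L with |w| = 2p ≥ p.
Write w = xyz as guaranteed by the lemma, with |xy| ≤ p and |y| > 0.
The first p characters of w are a's, so xy (and hence y) consists only of a's. Write y = a^k, 1 ≤ k ≤ p.
Pump with i = 2: xy^2z = a^{p+k} b^p has p+k occurrences of a but only p of b. Since k ≥ 1 the counts differ, so xy^2z ∉ L.
This is a contradiction; hence L is not regular.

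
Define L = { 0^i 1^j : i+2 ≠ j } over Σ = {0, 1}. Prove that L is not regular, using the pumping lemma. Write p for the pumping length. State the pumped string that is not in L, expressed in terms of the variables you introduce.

0^{p+p!} 1^{p+p!+2}

Suppose for contradiction that L is regular, and let p be the pumping length.
Choose w = 0^p 1^{p+p!+2}. Since p ≠ (p+p!+2)-2 = p+p!, w ∈ L; and |w| ≥ p.
Write w = xyz as guaranteed by the lemma, with |xy| ≤ p and |y| ≥ 1.
Because |xy| ≤ p and w begins with p copies of 0, we have y = 0^k with 1 ≤ k ≤ p.
Since 1 ≤ k ≤ p, k divides p!; set t = 1 + p!/k. Then xy^t z has p + (p!/k)·k = p + p! copies of 0. Now the 0-count is p+p! and (1-count)-2 = (p+p!+2)-2 = p+p!, so i+2 ≠ j fails. So xy^t z = 0^{p+p!} 1^{p+p!+2} ∉ L.
Contradiction. Therefore L is not regular.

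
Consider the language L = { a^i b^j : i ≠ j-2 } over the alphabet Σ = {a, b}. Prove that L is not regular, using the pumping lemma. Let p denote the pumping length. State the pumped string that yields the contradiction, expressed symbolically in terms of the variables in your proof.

Toward a contradiction, assume L is regular with pumping length p.
Choose w = a^p b^{p+p!+2}. Since p ≠ (p+p!+2)-2 = p+p!, w ∈ L; and |w| ≥ p.
Write w = xyz as guaranteed by the lemma, with |xy| ≤ p and |y| ≥ 1.
The first p characters of w are a's, so xy (and hence y) consists only of a's. Write y = a^k, 1 ≤ k ≤ p.
Since 1 ≤ k ≤ p, k divides p!; set t = 1 + p!/k. Then xy^t z has p + (p!/k)·k = p + p! copies of a. Now the a-count is p+p! and (b-count)-2 = (p+p!+2)-2 = p+p!, so i ≠ j-2 fails. So xy^t z = a^{p+p!} b^{p+p!+2} ∉ L.
This is a contradiction; hence L is not regular.

a^{p+p!} b^{p+p!+2}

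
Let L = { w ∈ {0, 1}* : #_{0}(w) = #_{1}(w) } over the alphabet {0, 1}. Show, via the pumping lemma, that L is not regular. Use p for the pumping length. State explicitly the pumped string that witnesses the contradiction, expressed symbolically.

0^{p+k} 1^p

Toward a contradiction, assume L is regular with pumping length p.
Choose w = 0^p 1^p ∈ L with |w| = 2p ≥ p.
The pumping lemma gives a decomposition w = xyz where |xy| ≤ p and |y| > 0.
The first p characters of w are 0's, so xy (and hence y) consists only of 0's. Write y = 0^k, 1 ≤ k ≤ p.
Pump with i = 2: xy^2z = 0^{p+k} 1^p has p+k occurrences of 0 but only p of 1. Since k ≥ 1 the counts differ, so xy^2z ∉ L.
Contradiction. Therefore L is not regular.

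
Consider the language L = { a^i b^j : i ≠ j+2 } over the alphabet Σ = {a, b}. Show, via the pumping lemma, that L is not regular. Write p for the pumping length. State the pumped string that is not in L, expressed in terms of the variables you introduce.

a^{p+p!} b^{p+p!-2}

Suppose for contradiction that L is regular, and let p be the pumping length.
Choose w = a^p b^{p+p!-2}. Since p ≠ (p+p!-2)+2 = p+p!, w ∈ L; and |w| ≥ p.
Write w = xyz as guaranteed by the lemma, with |xy| ≤ p and |y| > 0.
The first p characters of w are a's, so xy (and hence y) consists only of a's. Write y = a^k, 1 ≤ k ≤ p.
Since 1 ≤ k ≤ p, k divides p!; set t = 1 + p!/k. Then xy^t z has p + (p!/k)·k = p + p! copies of a. Now the a-count is p+p! and (b-count)+2 = (p+p!-2)+2 = p+p!, so i ≠ j+2 fails. So xy^t z = a^{p+p!} b^{p+p!-2} ∉ L.
This is a contradiction; hence L is not regular.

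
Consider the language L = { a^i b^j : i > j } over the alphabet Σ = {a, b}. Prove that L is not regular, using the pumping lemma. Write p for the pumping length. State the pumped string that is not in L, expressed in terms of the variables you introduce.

a^{p+1-k} b^p

Assume L is regular; let p be its pumping constant.
Choose w = a^{p+1} b^p ∈ L, with |w| = 2p+1 ≥ p.
By the pumping lemma, w = xyz with |xy| ≤ p and |y| > 0.
The first p characters of w are a's, so xy (and hence y) consists only of a's. Write y = a^k, 1 ≤ k ≤ p.
Consider xy^0z = xz = a^{p+1-k} b^p. Since k ≥ 1, the a-count p+1-k is at most p, so i > j fails; thus xz ∉ L.
This is a contradiction; hence L is not regular.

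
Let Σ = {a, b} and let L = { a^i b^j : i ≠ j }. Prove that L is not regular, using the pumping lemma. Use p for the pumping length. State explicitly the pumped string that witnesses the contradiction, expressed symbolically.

Toward a contradiction, assume L is regular with pumping length p.
Choose w = a^p b^{p+p!}. Since p ≠ p+p!, w ∈ L; and |w| ≥ p.
By the pumping lemma, w = xyz with |xy| ≤ p and |y| > 0.
Because |xy| ≤ p and w begins with p copies of a, we have y = a^k with 1 ≤ k ≤ p.
Since 1 ≤ k ≤ p, k divides p!; set t = 1 + p!/k. Then xy^t z has p + (p!/k)·k = p + p! copies of a. Now the a-count equals the b-count, so i ≠ j fails. So xy^t z = a^{p+p!} b^{p+p!} ∉ L.
This contradicts the pumping lemma, so L is not regular.

a^{p+p!} b^{p+p!}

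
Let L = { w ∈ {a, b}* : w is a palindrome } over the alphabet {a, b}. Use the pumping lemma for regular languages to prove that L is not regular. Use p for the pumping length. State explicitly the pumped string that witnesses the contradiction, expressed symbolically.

Toward a contradiction, assume L is regular with pumping length p.
Take w = a^p b a^p, a palindrome of length 2p+1 ≥ p.
The pumping lemma gives a decomposition w = xyz where |xy| ≤ p and y is nonempty.
Because |xy| ≤ p and w begins with p copies of a, we have y = a^k with 1 ≤ k ≤ p.
Pump with i = 2: xy^2z = a^{p+k} b a^p. Its reverse is a^p b a^{p+k}, which differs from xy^2z since k ≥ 1. So xy^2z is not a palindrome and xy^2z ∉ L.
Contradiction. Therefore L is not regular.

a^{p+k} b a^p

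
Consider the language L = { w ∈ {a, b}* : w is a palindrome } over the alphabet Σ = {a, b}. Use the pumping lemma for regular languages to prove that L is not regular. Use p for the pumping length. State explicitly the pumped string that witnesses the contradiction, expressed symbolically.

a^{p+k} b a^p

Toward a contradiction, assume L is regular with pumping length p.
Take w = a^p b a^p, a palindrome of length 2p+1 ≥ p.
Write w = xyz as guaranteed by the lemma, with |xy| ≤ p and y is nonempty.
The first p characters of w are a's, so xy (and hence y) consists only of a's. Write y = a^k, 1 ≤ k ≤ p.
Pump with i = 2: xy^2z = a^{p+k} b a^p. Its reverse is a^p b a^{p+k}, which differs from xy^2z since k ≥ 1. So xy^2z is not a palindrome and xy^2z ∉ L.
This is a contradiction; hence L is not regular.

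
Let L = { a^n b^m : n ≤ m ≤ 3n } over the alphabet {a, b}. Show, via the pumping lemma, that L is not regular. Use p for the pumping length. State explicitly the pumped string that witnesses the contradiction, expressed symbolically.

a^{p+k} b^p

Suppose for contradiction that L is regular, and let p be the pumping length.
Take w = a^p b^p ∈ L (since p ≤ p ≤ 3p), with |w| = 2p ≥ p.
The pumping lemma gives a decomposition w = xyz where |xy| ≤ p and y is nonempty.
Since the first p symbols of w are all a's and |xy| ≤ p, y lies entirely in the leading a-block: y = a^k for some k with 1 ≤ k ≤ p.
Pump with i = 2: xy^2z = a^{p+k} b^p. Now n = p+k > p = m, so the condition n ≤ m fails. Thus xy^2z ∉ L.
Contradiction. Therefore L is not regular.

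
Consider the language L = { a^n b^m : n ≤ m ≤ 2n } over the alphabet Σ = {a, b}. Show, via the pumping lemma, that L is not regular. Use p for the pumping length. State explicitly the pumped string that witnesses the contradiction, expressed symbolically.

a^{p+k} b^p

Toward a contradiction, assume L is regular with pumping length p.
Take w = a^p b^p ∈ L (since p ≤ p ≤ 2p), with |w| = 2p ≥ p.
By the pumping lemma, w = xyz with |xy| ≤ p and |y| > 0.
Because |xy| ≤ p and w begins with p copies of a, we have y = a^k with 1 ≤ k ≤ p.
Pump with i = 2: xy^2z = a^{p+k} b^p. Now n = p+k > p = m, so the condition n ≤ m fails. Thus xy^2z ∉ L.
Contradiction. Therefore L is not regular.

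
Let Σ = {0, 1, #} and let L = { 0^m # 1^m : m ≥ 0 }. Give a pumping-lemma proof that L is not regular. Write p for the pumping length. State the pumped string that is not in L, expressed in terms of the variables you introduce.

Assume L is regular. Let p be the pumping length given by the pumping lemma.
Take w = 0^p # 1^p ∈ L with |w| = 2p+1 ≥ p.
By the pumping lemma, w = xyz with |xy| ≤ p and |y| ≥ 1.
Because |xy| ≤ p and w begins with p copies of 0, we have y = 0^k with 1 ≤ k ≤ p.
Pump with i = 2: xy^2z = 0^{p+k} # 1^p, which would require p+k = p. But k ≥ 1, so xy^2z ∉ L.
This is a contradiction; hence L is not regular.

0^{p+k} # 1^p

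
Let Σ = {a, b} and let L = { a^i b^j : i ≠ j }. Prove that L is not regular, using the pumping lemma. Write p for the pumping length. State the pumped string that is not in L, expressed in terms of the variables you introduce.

a^{p+p!} b^{p+p!}

Assume L is regular; let p be its pumping constant.
Choose w = a^p b^{p+p!}. Since p ≠ p+p!, w ∈ L; and |w| ≥ p.
The pumping lemma gives a decomposition w = xyz where |xy| ≤ p and |y| > 0.
Because |xy| ≤ p and w begins with p copies of a, we have y = a^k with 1 ≤ k ≤ p.
Since 1 ≤ k ≤ p, k divides p!; set t = 1 + p!/k. Then xy^t z has p + (p!/k)·k = p + p! copies of a. Now the a-count equals the b-count, so i ≠ j fails. So xy^t z = a^{p+p!} b^{p+p!} ∉ L.
This is a contradiction; hence L is not regular.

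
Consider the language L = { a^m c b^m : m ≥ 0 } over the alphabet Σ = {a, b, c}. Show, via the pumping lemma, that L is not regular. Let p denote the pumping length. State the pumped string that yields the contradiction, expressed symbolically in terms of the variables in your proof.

Suppose for contradiction that L is regular, and let p be the pumping length.
Take w = a^p c b^p ∈ L with |w| = 2p+1 ≥ p.
Write w = xyz as guaranteed by the lemma, with |xy| ≤ p and |y| ≥ 1.
Since the first p symbols of w are all a's and |xy| ≤ p, y lies entirely in the leading a-block: y = a^k for some k with 1 ≤ k ≤ p.
Pump with i = 2: xy^2z = a^{p+k} c b^p, which would require p+k = p. But k ≥ 1, so xy^2z ∉ L.
This contradicts the pumping lemma, so L is not regular.

a^{p+k} c b^p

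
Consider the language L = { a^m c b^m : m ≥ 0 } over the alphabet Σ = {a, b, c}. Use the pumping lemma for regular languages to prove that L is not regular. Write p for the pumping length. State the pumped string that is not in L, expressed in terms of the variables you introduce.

Suppose for contradiction that L is regular, and let p be the pumping length.
Take w = a^p c b^p ∈ L with |w| = 2p+1 ≥ p.
By the pumping lemma, w = xyz with |xy| ≤ p and |y| > 0.
Since the first p symbols of w are all a's and |xy| ≤ p, y lies entirely in the leading a-block: y = a^k for some k with 1 ≤ k ≤ p.
Pump with i = 2: xy^2z = a^{p+k} c b^p, which would require p+k = p. But k ≥ 1, so xy^2z ∉ L.
This is a contradiction; hence L is not regular.

a^{p+k} c b^p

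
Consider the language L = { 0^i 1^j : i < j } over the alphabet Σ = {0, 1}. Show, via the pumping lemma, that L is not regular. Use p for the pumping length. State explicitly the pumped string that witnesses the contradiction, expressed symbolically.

0^{p+k} 1^{p+1}

Assume L is regular. Let p be the pumping length given by the pumping lemma.
Choose w = 0^p 1^{p+1} ∈ L, with |w| = 2p+1 ≥ p.
By the pumping lemma, w = xyz with |xy| ≤ p and |y| ≥ 1.
The first p characters of w are 0's, so xy (and hence y) consists only of 0's. Write y = 0^k, 1 ≤ k ≤ p.
Consider xy^2z = 0^{p+k} 1^{p+1}. Since k ≥ 1, the 0-count p+k is at least p+1, so i < j fails; thus xy^2z ∉ L.
This contradicts the pumping lemma, so L is not regular.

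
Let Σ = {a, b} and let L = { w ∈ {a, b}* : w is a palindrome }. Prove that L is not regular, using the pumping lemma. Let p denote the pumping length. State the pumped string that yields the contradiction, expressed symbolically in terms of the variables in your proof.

Suppose for contradiction that L is regular, and let p be the pumping length.
Take w = a^p b a^p, a palindrome of length 2p+1 ≥ p.
The pumping lemma gives a decomposition w = xyz where |xy| ≤ p and y is nonempty.
Since the first p symbols of w are all a's and |xy| ≤ p, y lies entirely in the leading a-block: y = a^k for some k with 1 ≤ k ≤ p.
Pump with i = 2: xy^2z = a^{p+k} b a^p. Its reverse is a^p b a^{p+k}, which differs from xy^2z since k ≥ 1. So xy^2z is not a palindrome and xy^2z ∉ L.
This is a contradiction; hence L is not regular.

a^{p+k} b a^p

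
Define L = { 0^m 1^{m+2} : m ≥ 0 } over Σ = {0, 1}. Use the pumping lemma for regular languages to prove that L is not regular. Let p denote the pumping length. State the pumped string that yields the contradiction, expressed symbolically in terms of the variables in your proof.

Assume L is regular. Let p be the pumping length given by the pumping lemma.
Take w = 0^p 1^{p+2}. Then w ∈ L and |w| = 2p+2 ≥ p.
Write w = xyz as guaranteed by the lemma, with |xy| ≤ p and |y| ≥ 1.
Because |xy| ≤ p and w begins with p copies of 0, we have y = 0^k with 1 ≤ k ≤ p.
Pump with i = 2: xy^2z = 0^{p+k} 1^{p+2}. For this to lie in L we would need p+2 = (p+k)+2, which forces k = 0. But k ≥ 1, so xy^2z ∉ L.
This is a contradiction; hence L is not regular.

0^{p+k} 1^{p+2}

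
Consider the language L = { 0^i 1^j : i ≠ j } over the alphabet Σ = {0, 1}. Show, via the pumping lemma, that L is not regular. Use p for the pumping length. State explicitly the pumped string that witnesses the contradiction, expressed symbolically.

Suppose for contradiction that L is regular, and let p be the pumping length.
Choose w = 0^p 1^{p+p!}. Since p ≠ p+p!, w ∈ L; and |w| ≥ p.
By the pumping lemma, w = xyz with |xy| ≤ p and |y| > 0.
Because |xy| ≤ p and w begins with p copies of 0, we have y = 0^k with 1 ≤ k ≤ p.
Since 1 ≤ k ≤ p, k divides p!; set t = 1 + p!/k. Then xy^t z has p + (p!/k)·k = p + p! copies of 0. Now the 0-count equals the 1-count, so i ≠ j fails. So xy^t z = 0^{p+p!} 1^{p+p!} ∉ L.
This is a contradiction; hence L is not regular.

0^{p+p!} 1^{p+p!}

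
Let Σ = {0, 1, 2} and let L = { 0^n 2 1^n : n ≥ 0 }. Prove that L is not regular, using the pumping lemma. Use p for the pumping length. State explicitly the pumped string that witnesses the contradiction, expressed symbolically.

0^{p+k} 2 1^p

Suppose for contradiction that L is regular, and let p be the pumping length.
Take w = 0^p 2 1^p ∈ L with |w| = 2p+1 ≥ p.
The pumping lemma gives a decomposition w = xyz where |xy| ≤ p and |y| > 0.
The first p characters of w are 0's, so xy (and hence y) consists only of 0's. Write y = 0^k, 1 ≤ k ≤ p.
Pump with i = 2: xy^2z = 0^{p+k} 2 1^p, which would require p+k = p. But k ≥ 1, so xy^2z ∉ L.
This contradicts the pumping lemma, so L is not regular.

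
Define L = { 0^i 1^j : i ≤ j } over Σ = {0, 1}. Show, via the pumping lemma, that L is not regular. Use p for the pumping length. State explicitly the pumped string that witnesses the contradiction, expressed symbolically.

Assume L is regular. Let p be the pumping length given by the pumping lemma.
Choose w = 0^p 1^p ∈ L, with |w| = 2p ≥ p.
Write w = xyz as guaranteed by the lemma, with |xy| ≤ p and |y| ≥ 1.
Since the first p symbols of w are all 0's and |xy| ≤ p, y lies entirely in the leading 0-block: y = 0^k for some k with 1 ≤ k ≤ p.
Consider xy^2z = 0^{p+k} 1^p. Since k ≥ 1, the 0-count p+k exceeds the 1-count p, so i ≤ j fails; thus xy^2z ∉ L.
This is a contradiction; hence L is not regular.

0^{p+k} 1^p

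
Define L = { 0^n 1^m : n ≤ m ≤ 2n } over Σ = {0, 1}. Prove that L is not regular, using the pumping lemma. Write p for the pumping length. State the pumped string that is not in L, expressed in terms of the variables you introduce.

Assume L is regular; let p be its pumping constant.
Take w = 0^p 1^p ∈ L (since p ≤ p ≤ 2p), with |w| = 2p ≥ p.
Write w = xyz as guaranteed by the lemma, with |xy| ≤ p and |y| ≥ 1.
Because |xy| ≤ p and w begins with p copies of 0, we have y = 0^k with 1 ≤ k ≤ p.
Pump with i = 2: xy^2z = 0^{p+k} 1^p. Now n = p+k > p = m, so the condition n ≤ m fails. Thus xy^2z ∉ L.
Contradiction. Therefore L is not regular.

0^{p+k} 1^p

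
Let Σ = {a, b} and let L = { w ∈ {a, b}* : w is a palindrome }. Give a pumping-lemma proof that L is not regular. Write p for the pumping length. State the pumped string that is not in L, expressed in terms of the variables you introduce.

a^{p+k} b a^p

Suppose for contradiction that L is regular, and let p be the pumping length.
Take w = a^p b a^p, a palindrome of length 2p+1 ≥ p.
By the pumping lemma, w = xyz with |xy| ≤ p and |y| > 0.
Because |xy| ≤ p and w begins with p copies of a, we have y = a^k with 1 ≤ k ≤ p.
Pump with i = 2: xy^2z = a^{p+k} b a^p. Its reverse is a^p b a^{p+k}, which differs from xy^2z since k ≥ 1. So xy^2z is not a palindrome and xy^2z ∉ L.
This is a contradiction; hence L is not regular.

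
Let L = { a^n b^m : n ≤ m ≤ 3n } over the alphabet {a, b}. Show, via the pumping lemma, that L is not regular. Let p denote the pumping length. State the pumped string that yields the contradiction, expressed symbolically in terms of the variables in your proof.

Suppose for contradiction that L is regular, and let p be the pumping length.
Take w = a^p b^p ∈ L (since p ≤ p ≤ 3p), with |w| = 2p ≥ p.
The pumping lemma gives a decomposition w = xyz where |xy| ≤ p and |y| ≥ 1.
Since the first p symbols of w are all a's and |xy| ≤ p, y lies entirely in the leading a-block: y = a^k for some k with 1 ≤ k ≤ p.
Pump with i = 2: xy^2z = a^{p+k} b^p. Now n = p+k > p = m, so the condition n ≤ m fails. Thus xy^2z ∉ L.
Contradiction. Therefore L is not regular.

a^{p+k} b^p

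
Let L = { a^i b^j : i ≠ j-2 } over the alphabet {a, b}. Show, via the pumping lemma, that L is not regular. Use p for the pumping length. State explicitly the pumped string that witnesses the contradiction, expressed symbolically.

Assume L is regular. Let p be the pumping length given by the pumping lemma.
Choose w = a^p b^{p+p!+2}. Since p ≠ (p+p!+2)-2 = p+p!, w ∈ L; and |w| ≥ p.
Write w = xyz as guaranteed by the lemma, with |xy| ≤ p and |y| > 0.
Since the first p symbols of w are all a's and |xy| ≤ p, y lies entirely in the leading a-block: y = a^k for some k with 1 ≤ k ≤ p.
Since 1 ≤ k ≤ p, k divides p!; set t = 1 + p!/k. Then xy^t z has p + (p!/k)·k = p + p! copies of a. Now the a-count is p+p! and (b-count)-2 = (p+p!+2)-2 = p+p!, so i ≠ j-2 fails. So xy^t z = a^{p+p!} b^{p+p!+2} ∉ L.
This contradicts the pumping lemma, so L is not regular.

a^{p+p!} b^{p+p!+2}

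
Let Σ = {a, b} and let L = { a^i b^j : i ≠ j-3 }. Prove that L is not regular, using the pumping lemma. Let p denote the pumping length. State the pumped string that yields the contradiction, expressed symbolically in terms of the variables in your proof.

a^{p+p!} b^{p+p!+3}

Toward a contradiction, assume L is regular with pumping length p.
Choose w = a^p b^{p+p!+3}. Since p ≠ (p+p!+3)-3 = p+p!, w ∈ L; and |w| ≥ p.
The pumping lemma gives a decomposition w = xyz where |xy| ≤ p and y is nonempty.
The first p characters of w are a's, so xy (and hence y) consists only of a's. Write y = a^k, 1 ≤ k ≤ p.
Since 1 ≤ k ≤ p, k divides p!; set t = 1 + p!/k. Then xy^t z has p + (p!/k)·k = p + p! copies of a. Now the a-count is p+p! and (b-count)-3 = (p+p!+3)-3 = p+p!, so i ≠ j-3 fails. So xy^t z = a^{p+p!} b^{p+p!+3} ∉ L.
This is a contradiction; hence L is not regular.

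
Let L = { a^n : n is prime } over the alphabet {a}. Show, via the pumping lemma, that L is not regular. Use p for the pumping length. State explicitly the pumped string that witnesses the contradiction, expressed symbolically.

a^{q(1+k)}

Suppose for contradiction that L is regular, and let p be the pumping length.
Let q be a prime with q ≥ p+2 (infinitely many primes exist), and take w = a^q ∈ L with |w| = q ≥ p.
Write w = xyz as guaranteed by the lemma, with |xy| ≤ p and |y| ≥ 1.
Then y = a^k for some k with 1 ≤ k ≤ p.
Since 1 ≤ k ≤ p, |xz| = q-k. Pump with i = q+1: |xy^{q+1}z| = (q-k)+(q+1)k = q+qk = q(1+k), which is composite (both factors ≥ 2). So xy^{q+1}z = a^{q(1+k)} ∉ L.
Contradiction. Therefore L is not regular.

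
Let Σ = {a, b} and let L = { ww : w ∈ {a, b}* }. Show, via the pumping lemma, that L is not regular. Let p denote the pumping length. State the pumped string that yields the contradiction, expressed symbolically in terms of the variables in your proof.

Toward a contradiction, assume L is regular with pumping length p.
Take w = a^p b^p a^p b^p = uu where u = a^pb^p; then w ∈ L and |w| = 4p ≥ p.
The pumping lemma gives a decomposition w = xyz where |xy| ≤ p and y is nonempty.
Because |xy| ≤ p and w begins with p copies of a, we have y = a^k with 1 ≤ k ≤ p.
Pump with i = 2: xy^2z = a^{p+k} b^p a^p b^p, of length 4p+k. Suppose this equals vv. The string starts with a and ends with b, so v does too; thus the boundary between the two copies of v is a b→a transition. There is exactly one such transition, at position 2p+k, so |v| = 2p+k and |vv| = 4p+2k ≠ 4p+k since k ≥ 1. So xy^2z ∉ L.
This contradicts the pumping lemma, so L is not regular.

a^{p+k} b^p a^p b^p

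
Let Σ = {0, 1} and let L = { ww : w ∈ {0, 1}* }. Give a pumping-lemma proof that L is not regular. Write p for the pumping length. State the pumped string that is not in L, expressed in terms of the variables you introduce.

0^{p+k} 1^p 0^p 1^p

Assume L is regular; let p be its pumping constant.
Take w = 0^p 1^p 0^p 1^p = uu where u = 0^p1^p; then w ∈ L and |w| = 4p ≥ p.
The pumping lemma gives a decomposition w = xyz where |xy| ≤ p and |y| > 0.
Because |xy| ≤ p and w begins with p copies of 0, we have y = 0^k with 1 ≤ k ≤ p.
Pump with i = 2: xy^2z = 0^{p+k} 1^p 0^p 1^p, of length 4p+k. Suppose this equals vv. The string starts with 0 and ends with 1, so v does too; thus the boundary between the two copies of v is a 1→0 transition. There is exactly one such transition, at position 2p+k, so |v| = 2p+k and |vv| = 4p+2k ≠ 4p+k since k ≥ 1. So xy^2z ∉ L.
Contradiction. Therefore L is not regular.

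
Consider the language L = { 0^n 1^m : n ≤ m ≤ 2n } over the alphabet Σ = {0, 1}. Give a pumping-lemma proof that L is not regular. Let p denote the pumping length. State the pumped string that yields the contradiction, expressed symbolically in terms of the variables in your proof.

Assume L is regular; let p be its pumping constant.
Take w = 0^p 1^p ∈ L (since p ≤ p ≤ 2p), with |w| = 2p ≥ p.
By the pumping lemma, w = xyz with |xy| ≤ p and |y| ≥ 1.
Since the first p symbols of w are all 0's and |xy| ≤ p, y lies entirely in the leading 0-block: y = 0^k for some k with 1 ≤ k ≤ p.
Pump with i = 2: xy^2z = 0^{p+k} 1^p. Now n = p+k > p = m, so the condition n ≤ m fails. Thus xy^2z ∉ L.
This contradicts the pumping lemma, so L is not regular.

0^{p+k} 1^p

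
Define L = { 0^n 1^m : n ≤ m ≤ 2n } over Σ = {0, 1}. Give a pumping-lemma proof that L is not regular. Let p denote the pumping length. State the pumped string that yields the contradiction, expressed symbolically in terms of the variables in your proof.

0^{p+k} 1^p

Suppose for contradiction that L is regular, and let p be the pumping length.
Take w = 0^p 1^p ∈ L (since p ≤ p ≤ 2p), with |w| = 2p ≥ p.
Write w = xyz as guaranteed by the lemma, with |xy| ≤ p and |y| ≥ 1.
Because |xy| ≤ p and w begins with p copies of 0, we have y = 0^k with 1 ≤ k ≤ p.
Pump with i = 2: xy^2z = 0^{p+k} 1^p. Now n = p+k > p = m, so the condition n ≤ m fails. Thus xy^2z ∉ L.
Contradiction. Therefore L is not regular.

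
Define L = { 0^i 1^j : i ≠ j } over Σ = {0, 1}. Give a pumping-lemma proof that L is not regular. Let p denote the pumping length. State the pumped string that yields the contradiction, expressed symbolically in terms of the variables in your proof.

Assume L is regular. Let p be the pumping length given by the pumping lemma.
Choose w = 0^p 1^{p+p!}. Since p ≠ p+p!, w ∈ L; and |w| ≥ p.
Write w = xyz as guaranteed by the lemma, with |xy| ≤ p and y is nonempty.
The first p characters of w are 0's, so xy (and hence y) consists only of 0's. Write y = 0^k, 1 ≤ k ≤ p.
Since 1 ≤ k ≤ p, k divides p!; set t = 1 + p!/k. Then xy^t z has p + (p!/k)·k = p + p! copies of 0. Now the 0-count equals the 1-count, so i ≠ j fails. So xy^t z = 0^{p+p!} 1^{p+p!} ∉ L.
This is a contradiction; hence L is not regular.

0^{p+p!} 1^{p+p!}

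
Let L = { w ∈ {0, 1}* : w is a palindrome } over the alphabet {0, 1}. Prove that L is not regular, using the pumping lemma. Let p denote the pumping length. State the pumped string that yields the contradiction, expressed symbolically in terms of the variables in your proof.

0^{p+k} 1 0^p

Suppose for contradiction that L is regular, and let p be the pumping length.
Take w = 0^p 1 0^p, a palindrome of length 2p+1 ≥ p.
Write w = xyz as guaranteed by the lemma, with |xy| ≤ p and y is nonempty.
Since the first p symbols of w are all 0's and |xy| ≤ p, y lies entirely in the leading 0-block: y = 0^k for some k with 1 ≤ k ≤ p.
Pump with i = 2: xy^2z = 0^{p+k} 1 0^p. Its reverse is 0^p 1 0^{p+k}, which differs from xy^2z since k ≥ 1. So xy^2z is not a palindrome and xy^2z ∉ L.
Contradiction. Therefore L is not regular.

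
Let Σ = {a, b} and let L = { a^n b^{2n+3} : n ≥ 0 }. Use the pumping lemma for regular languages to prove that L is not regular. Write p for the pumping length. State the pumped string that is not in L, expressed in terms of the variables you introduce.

a^{p+k} b^{2p+3}

Suppose for contradiction that L is regular, and let p be the pumping length.
Let w = a^p b^{2p+3} ∈ L; note |w| = 3p+3 ≥ p.
By the pumping lemma, w = xyz with |xy| ≤ p and |y| > 0.
Because |xy| ≤ p and w begins with p copies of a, we have y = a^k with 1 ≤ k ≤ p.
Pump with i = 2: xy^2z = a^{p+k} b^{2p+3}. For this to lie in L we would need 2p+3 = 2(p+k)+3, which forces k = 0. But k ≥ 1, so xy^2z ∉ L.
This contradicts the pumping lemma, so L is not regular.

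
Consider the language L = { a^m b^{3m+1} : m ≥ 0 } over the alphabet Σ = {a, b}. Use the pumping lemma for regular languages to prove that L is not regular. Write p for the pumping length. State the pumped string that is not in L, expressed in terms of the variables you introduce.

Assume L is regular; let p be its pumping constant.
Choose w = a^p b^{3p+1}, which is in L with |w| = 4p+1 ≥ p.
The pumping lemma gives a decomposition w = xyz where |xy| ≤ p and |y| > 0.
Since the first p symbols of w are all a's and |xy| ≤ p, y lies entirely in the leading a-block: y = a^k for some k with 1 ≤ k ≤ p.
Pump with i = 2: xy^2z = a^{p+k} b^{3p+1}. For this to lie in L we would need 3p+1 = 3(p+k)+1, which forces k = 0. But k ≥ 1, so xy^2z ∉ L.
This contradicts the pumping lemma, so L is not regular.

a^{p+k} b^{3p+1}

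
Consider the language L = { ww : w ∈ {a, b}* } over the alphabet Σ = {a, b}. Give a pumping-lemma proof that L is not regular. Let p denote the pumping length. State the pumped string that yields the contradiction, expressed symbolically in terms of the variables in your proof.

Assume L is regular; let p be its pumping constant.
Take w = a^p b^p a^p b^p = uu where u = a^pb^p; then w ∈ L and |w| = 4p ≥ p.
Write w = xyz as guaranteed by the lemma, with |xy| ≤ p and y is nonempty.
Because |xy| ≤ p and w begins with p copies of a, we have y = a^k with 1 ≤ k ≤ p.
Pump with i = 2: xy^2z = a^{p+k} b^p a^p b^p, of length 4p+k. Suppose this equals vv. The string starts with a and ends with b, so v does too; thus the boundary between the two copies of v is a b→a transition. There is exactly one such transition, at position 2p+k, so |v| = 2p+k and |vv| = 4p+2k ≠ 4p+k since k ≥ 1. So xy^2z ∉ L.
This is a contradiction; hence L is not regular.

a^{p+k} b^p a^p b^p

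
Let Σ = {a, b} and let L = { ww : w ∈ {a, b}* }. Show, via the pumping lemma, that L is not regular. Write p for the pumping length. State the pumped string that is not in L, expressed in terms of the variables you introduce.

a^{p+k} b^p a^p b^p

Assume L is regular; let p be its pumping constant.
Take w = a^p b^p a^p b^p = uu where u = a^pb^p; then w ∈ L and |w| = 4p ≥ p.
Write w = xyz as guaranteed by the lemma, with |xy| ≤ p and |y| > 0.
Since the first p symbols of w are all a's and |xy| ≤ p, y lies entirely in the leading a-block: y = a^k for some k with 1 ≤ k ≤ p.
Pump with i = 2: xy^2z = a^{p+k} b^p a^p b^p, of length 4p+k. Suppose this equals vv. The string starts with a and ends with b, so v does too; thus the boundary between the two copies of v is a b→a transition. There is exactly one such transition, at position 2p+k, so |v| = 2p+k and |vv| = 4p+2k ≠ 4p+k since k ≥ 1. So xy^2z ∉ L.
This contradicts the pumping lemma, so L is not regular.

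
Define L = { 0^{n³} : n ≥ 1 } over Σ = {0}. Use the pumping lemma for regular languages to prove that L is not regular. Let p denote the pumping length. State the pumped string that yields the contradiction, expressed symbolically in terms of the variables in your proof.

Assume L is regular. Let p be the pumping length given by the pumping lemma.
Take w = 0^{p³} ∈ L with |w| = p³ ≥ p.
By the pumping lemma, w = xyz with |xy| ≤ p and |y| > 0.
Then y = 0^k for some k with 1 ≤ k ≤ p.
Pump with i = 2: xy^2z = 0^{p³+k}. Since 1 ≤ k ≤ p, p³ < p³+k ≤ p³+p < p³+3p²+3p+1 = (p+1)³, so p³+k is not a perfect cube. So xy^2z ∉ L.
Contradiction. Therefore L is not regular.

0^{p³+k}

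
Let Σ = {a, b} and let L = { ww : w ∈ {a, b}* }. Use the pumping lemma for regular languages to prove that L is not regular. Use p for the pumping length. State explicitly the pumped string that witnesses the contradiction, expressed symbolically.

Suppose for contradiction that L is regular, and let p be the pumping length.
Take w = a^p b^p a^p b^p = uu where u = a^pb^p; then w ∈ L and |w| = 4p ≥ p.
By the pumping lemma, w = xyz with |xy| ≤ p and |y| > 0.
Because |xy| ≤ p and w begins with p copies of a, we have y = a^k with 1 ≤ k ≤ p.
Pump with i = 2: xy^2z = a^{p+k} b^p a^p b^p, of length 4p+k. Suppose this equals vv. The string starts with a and ends with b, so v does too; thus the boundary between the two copies of v is a b→a transition. There is exactly one such transition, at position 2p+k, so |v| = 2p+k and |vv| = 4p+2k ≠ 4p+k since k ≥ 1. So xy^2z ∉ L.
This is a contradiction; hence L is not regular.

a^{p+k} b^p a^p b^p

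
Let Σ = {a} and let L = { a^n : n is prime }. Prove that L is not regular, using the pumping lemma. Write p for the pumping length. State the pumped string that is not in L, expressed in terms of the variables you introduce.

a^{q(1+k)}

Suppose for contradiction that L is regular, and let p be the pumping length.
Let q be a prime with q ≥ p+2 (infinitely many primes exist), and take w = a^q ∈ L with |w| = q ≥ p.
The pumping lemma gives a decomposition w = xyz where |xy| ≤ p and y is nonempty.
Then y = a^k for some k with 1 ≤ k ≤ p.
Since 1 ≤ k ≤ p, |xz| = q-k. Pump with i = q+1: |xy^{q+1}z| = (q-k)+(q+1)k = q+qk = q(1+k), which is composite (both factors ≥ 2). So xy^{q+1}z = a^{q(1+k)} ∉ L.
Contradiction. Therefore L is not regular.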